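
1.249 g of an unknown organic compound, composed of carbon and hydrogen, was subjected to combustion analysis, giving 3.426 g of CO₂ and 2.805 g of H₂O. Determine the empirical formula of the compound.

CH4

mol C = 3.426 g CO₂ ÷ 44.009 g/mol = 0.077848 mol
mol H = 2 × 2.805 g H₂O ÷ 18.015 g/mol = 0.31141 mol
Divide by the smallest (0.077848 mol): C 1.000, H 4.000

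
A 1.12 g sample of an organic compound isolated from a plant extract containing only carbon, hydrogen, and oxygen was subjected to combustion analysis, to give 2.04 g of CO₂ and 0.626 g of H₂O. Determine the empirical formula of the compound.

C6H9O4

mol C = 2.04 g CO₂ ÷ 44.009 g/mol = 0.04635 mol
mol H = 2 × 0.626 g H₂O ÷ 18.015 g/mol = 0.06950 mol
mass O = 1.12 − (0.5568 + 0.07005) = 0.4932 g → mol O = 0.4932 ÷ 15.999 = 0.03083 mol
Divide by the smallest (0.03083 mol): C 1.504, H 2.255, O 1.000
Multiplying each by 4 gives whole numbers: C 6.01, H 9.02, O 4.00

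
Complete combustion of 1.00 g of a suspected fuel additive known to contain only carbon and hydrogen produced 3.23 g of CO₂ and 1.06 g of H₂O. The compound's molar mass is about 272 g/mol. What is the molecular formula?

C20H32

mol C = 3.23 g CO₂ ÷ 44.009 g/mol = 0.07339 mol
mol H = 2 × 1.06 g H₂O ÷ 18.015 g/mol = 0.1177 mol
Divide by the smallest (0.07339 mol): C 1.000, H 1.603
Multiplying each by 5 gives whole numbers: C 5.00, H 8.02
Empirical formula: C5H8
Empirical-formula mass = 68.12 g/mol; 272 ÷ 68.12 ≈ 4, so the molecular formula is C20H32.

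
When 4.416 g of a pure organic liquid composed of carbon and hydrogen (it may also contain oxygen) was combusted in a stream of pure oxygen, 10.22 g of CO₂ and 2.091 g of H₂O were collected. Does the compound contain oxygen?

yes

mol C = 10.22 g CO₂ ÷ 44.009 g/mol = 0.23223 mol
mol H = 2 × 2.091 g H₂O ÷ 18.015 g/mol = 0.23214 mol
C and H account for only 3.0233 g of the 4.416 g sample; the remaining 1.3927 g must be oxygen.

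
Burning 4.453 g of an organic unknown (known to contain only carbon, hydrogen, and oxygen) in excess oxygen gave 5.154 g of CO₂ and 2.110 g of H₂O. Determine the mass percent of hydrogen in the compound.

5.30%

mol C = 5.154 g CO₂ ÷ 44.009 g/mol = 0.11711 mol
mol H = 2 × 2.110 g H₂O ÷ 18.015 g/mol = 0.23425 mol
mass O = 4.453 − (1.4066 + 0.23612) = 2.8102 g → mol O = 2.8102 ÷ 15.999 = 0.17565 mol
mass % H = 0.23612 g ÷ 4.453 g × 100%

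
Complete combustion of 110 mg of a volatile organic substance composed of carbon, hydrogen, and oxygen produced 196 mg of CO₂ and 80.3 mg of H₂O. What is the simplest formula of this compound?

C3H6O2

mol C = 0.196 g CO₂ ÷ 44.009 g/mol = 0.004454 mol
mol H = 2 × 0.0803 g H₂O ÷ 18.015 g/mol = 0.008915 mol
mass O = 0.110 − (0.05349 + 0.008986) = 0.04752 g → mol O = 0.04752 ÷ 15.999 = 0.002970 mol
Divide by the smallest (0.002970 mol): C 1.499, H 3.001, O 1.000
Multiplying each by 2 gives whole numbers: C 3.00, H 6.00, O 2.00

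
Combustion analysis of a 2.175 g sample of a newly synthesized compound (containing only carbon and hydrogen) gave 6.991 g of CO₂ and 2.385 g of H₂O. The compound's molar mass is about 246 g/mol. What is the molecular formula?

mol C = 6.991 g CO₂ ÷ 44.009 g/mol = 0.15885 mol
mol H = 2 × 2.385 g H₂O ÷ 18.015 g/mol = 0.26478 mol
Divide by the smallest (0.15885 mol): C 1.000, H 1.667
Multiplying each by 3 gives whole numbers: C 3.00, H 5.00
Empirical formula: C3H5
Empirical-formula mass = 41.07 g/mol; 246 ÷ 41.07 ≈ 6, so the molecular formula is C18H30.

C18H30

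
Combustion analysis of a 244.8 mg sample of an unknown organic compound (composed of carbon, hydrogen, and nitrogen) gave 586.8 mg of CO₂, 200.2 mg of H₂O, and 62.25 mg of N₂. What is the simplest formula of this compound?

mol C = 0.5868 g CO₂ ÷ 44.009 g/mol = 0.013334 mol
mol H = 2 × 0.2002 g H₂O ÷ 18.015 g/mol = 0.022226 mol
mol N = 2 × 0.06225 g N₂ ÷ 28.014 g/mol = 0.0044442 mol
Divide by the smallest (0.0044442 mol): C 3.000, H 5.001, N 1.000

C3H5N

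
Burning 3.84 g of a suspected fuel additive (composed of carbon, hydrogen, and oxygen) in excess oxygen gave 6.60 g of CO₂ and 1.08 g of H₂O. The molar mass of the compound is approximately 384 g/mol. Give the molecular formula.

C15H12O12

mol C = 6.60 g CO₂ ÷ 44.009 g/mol = 0.1500 mol
mol H = 2 × 1.08 g H₂O ÷ 18.015 g/mol = 0.1199 mol
mass O = 3.84 − (1.801 + 0.1209) = 1.918 g → mol O = 1.918 ÷ 15.999 = 0.1199 mol
Divide by the smallest (0.1199 mol): C 1.251, H 1.000, O 1.000
Multiplying each by 4 gives whole numbers: C 5.00, H 4.00, O 4.00
Empirical formula: C5H4O4
Empirical-formula mass = 128.08 g/mol; 384 ÷ 128.08 ≈ 3, so the molecular formula is C15H12O12.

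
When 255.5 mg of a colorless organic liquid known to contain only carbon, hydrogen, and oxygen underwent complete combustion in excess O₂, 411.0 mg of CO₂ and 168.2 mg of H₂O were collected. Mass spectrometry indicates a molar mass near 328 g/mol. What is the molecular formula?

mol C = 0.4110 g CO₂ ÷ 44.009 g/mol = 0.0093390 mol
mol H = 2 × 0.1682 g H₂O ÷ 18.015 g/mol = 0.018673 mol
mass O = 0.2555 − (0.11217 + 0.018823) = 0.12451 g → mol O = 0.12451 ÷ 15.999 = 0.0077821 mol
Divide by the smallest (0.0077821 mol): C 1.200, H 2.400, O 1.000
Multiplying each by 5 gives whole numbers: C 6.00, H 12.00, O 5.00
Empirical formula: C6H12O5
Empirical-formula mass = 164.16 g/mol; 328 ÷ 164.16 ≈ 2, so the molecular formula is C12H24O10.

C12H24O10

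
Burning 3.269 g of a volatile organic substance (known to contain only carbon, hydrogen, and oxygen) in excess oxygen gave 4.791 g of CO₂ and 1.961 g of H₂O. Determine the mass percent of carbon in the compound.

mol C = 4.791 g CO₂ ÷ 44.009 g/mol = 0.10886 mol
mol H = 2 × 1.961 g H₂O ÷ 18.015 g/mol = 0.21771 mol
mass O = 3.269 − (1.3076 + 0.21945) = 1.7420 g → mol O = 1.7420 ÷ 15.999 = 0.10888 mol
mass % C = 1.3076 g ÷ 3.269 g × 100%

40.00%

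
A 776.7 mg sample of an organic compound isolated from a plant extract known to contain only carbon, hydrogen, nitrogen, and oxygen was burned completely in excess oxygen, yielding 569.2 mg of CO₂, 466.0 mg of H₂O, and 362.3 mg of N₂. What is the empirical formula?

CH4N2O

mol C = 0.5692 g CO₂ ÷ 44.009 g/mol = 0.012934 mol
mol H = 2 × 0.4660 g H₂O ÷ 18.015 g/mol = 0.051735 mol
mol N = 2 × 0.3623 g N₂ ÷ 28.014 g/mol = 0.025866 mol
mass O = 0.7767 − (0.15535 + 0.052149 + 0.36230) = 0.20690 g → mol O = 0.20690 ÷ 15.999 = 0.012932 mol
Divide by the smallest (0.012932 mol): C 1.000, H 4.000, N 2.000, O 1.000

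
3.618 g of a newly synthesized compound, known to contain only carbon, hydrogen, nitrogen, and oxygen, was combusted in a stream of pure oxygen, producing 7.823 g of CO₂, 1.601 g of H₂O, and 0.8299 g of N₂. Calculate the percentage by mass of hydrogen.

4.95%

mol C = 7.823 g CO₂ ÷ 44.009 g/mol = 0.17776 mol
mol H = 2 × 1.601 g H₂O ÷ 18.015 g/mol = 0.17774 mol
mol N = 2 × 0.8299 g N₂ ÷ 28.014 g/mol = 0.059249 mol
mass O = 3.618 − (2.1351 + 0.17916 + 0.82990) = 0.47387 g → mol O = 0.47387 ÷ 15.999 = 0.029619 mol
mass % H = 0.17916 g ÷ 3.618 g × 100%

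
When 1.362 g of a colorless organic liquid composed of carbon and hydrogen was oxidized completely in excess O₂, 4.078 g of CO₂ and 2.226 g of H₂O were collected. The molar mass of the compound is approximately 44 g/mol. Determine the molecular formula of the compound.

C3H8

mol C = 4.078 g CO₂ ÷ 44.009 g/mol = 0.092663 mol
mol H = 2 × 2.226 g H₂O ÷ 18.015 g/mol = 0.24713 mol
Divide by the smallest (0.092663 mol): C 1.000, H 2.667
Multiplying each by 3 gives whole numbers: C 3.00, H 8.00
Empirical formula: C3H8
Empirical-formula mass = 44.10 g/mol; 44 ÷ 44.10 ≈ 1, so the molecular formula is C3H8.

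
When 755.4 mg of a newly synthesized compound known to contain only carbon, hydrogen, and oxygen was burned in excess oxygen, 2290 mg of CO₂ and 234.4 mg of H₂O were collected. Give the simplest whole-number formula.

mol C = 2.290 g CO₂ ÷ 44.009 g/mol = 0.052035 mol
mol H = 2 × 0.2344 g H₂O ÷ 18.015 g/mol = 0.026023 mol
mass O = 0.7554 − (0.62499 + 0.026231) = 0.10418 g → mol O = 0.10418 ÷ 15.999 = 0.0065116 mol
Divide by the smallest (0.0065116 mol): C 7.991, H 3.996, O 1.000

C8H4O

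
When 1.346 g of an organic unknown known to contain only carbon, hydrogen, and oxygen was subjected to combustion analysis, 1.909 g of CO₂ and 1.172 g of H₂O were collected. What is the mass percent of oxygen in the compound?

mol C = 1.909 g CO₂ ÷ 44.009 g/mol = 0.043377 mol
mol H = 2 × 1.172 g H₂O ÷ 18.015 g/mol = 0.13011 mol
mass O = 1.346 − (0.52101 + 0.13115) = 0.69384 g → mol O = 0.69384 ÷ 15.999 = 0.043368 mol
mass % O = 0.69384 g ÷ 1.346 g × 100%

51.55%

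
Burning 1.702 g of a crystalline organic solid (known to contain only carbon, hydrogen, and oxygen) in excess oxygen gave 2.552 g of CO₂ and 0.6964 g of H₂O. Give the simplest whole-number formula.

C3H4O3

mol C = 2.552 g CO₂ ÷ 44.009 g/mol = 0.057988 mol
mol H = 2 × 0.6964 g H₂O ÷ 18.015 g/mol = 0.077313 mol
mass O = 1.702 − (0.69650 + 0.077932) = 0.92757 g → mol O = 0.92757 ÷ 15.999 = 0.057977 mol
Divide by the smallest (0.057977 mol): C 1.000, H 1.334, O 1.000
Multiplying each by 3 gives whole numbers: C 3.00, H 4.00, O 3.00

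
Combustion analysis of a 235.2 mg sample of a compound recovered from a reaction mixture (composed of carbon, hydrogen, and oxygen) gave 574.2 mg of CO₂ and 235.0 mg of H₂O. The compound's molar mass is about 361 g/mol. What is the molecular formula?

mol C = 0.5742 g CO₂ ÷ 44.009 g/mol = 0.013047 mol
mol H = 2 × 0.2350 g H₂O ÷ 18.015 g/mol = 0.026089 mol
mass O = 0.2352 − (0.15671 + 0.026298) = 0.052190 g → mol O = 0.052190 ÷ 15.999 = 0.0032621 mol
Divide by the smallest (0.0032621 mol): C 4.000, H 7.998, O 1.000
Empirical formula: C4H8O
Empirical-formula mass = 72.11 g/mol; 361 ÷ 72.11 ≈ 5, so the molecular formula is C20H40O5.

C20H40O5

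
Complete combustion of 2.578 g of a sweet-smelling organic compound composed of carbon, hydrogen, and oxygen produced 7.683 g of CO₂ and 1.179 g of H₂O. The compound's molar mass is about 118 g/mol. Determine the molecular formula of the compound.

C8H6O

mol C = 7.683 g CO₂ ÷ 44.009 g/mol = 0.17458 mol
mol H = 2 × 1.179 g H₂O ÷ 18.015 g/mol = 0.13089 mol
mass O = 2.578 − (2.0969 + 0.13194) = 0.34921 g → mol O = 0.34921 ÷ 15.999 = 0.021827 mol
Divide by the smallest (0.021827 mol): C 7.998, H 5.997, O 1.000
Empirical formula: C8H6O
Empirical-formula mass = 118.13 g/mol; 118 ÷ 118.13 ≈ 1, so the molecular formula is C8H6O.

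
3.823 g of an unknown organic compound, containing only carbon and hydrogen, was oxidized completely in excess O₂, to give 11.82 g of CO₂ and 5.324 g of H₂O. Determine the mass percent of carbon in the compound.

84.38%

mol C = 11.82 g CO₂ ÷ 44.009 g/mol = 0.26858 mol
mol H = 2 × 5.324 g H₂O ÷ 18.015 g/mol = 0.59106 mol
mass % C = 3.2259 g ÷ 3.823 g × 100%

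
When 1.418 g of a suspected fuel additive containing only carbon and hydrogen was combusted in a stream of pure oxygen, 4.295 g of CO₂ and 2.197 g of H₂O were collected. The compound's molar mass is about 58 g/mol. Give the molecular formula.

mol C = 4.295 g CO₂ ÷ 44.009 g/mol = 0.097594 mol
mol H = 2 × 2.197 g H₂O ÷ 18.015 g/mol = 0.24391 mol
Divide by the smallest (0.097594 mol): C 1.000, H 2.499
Multiplying each by 2 gives whole numbers: C 2.00, H 5.00
Empirical formula: C2H5
Empirical-formula mass = 29.06 g/mol; 58 ÷ 29.06 ≈ 2, so the molecular formula is C4H10.

C4H10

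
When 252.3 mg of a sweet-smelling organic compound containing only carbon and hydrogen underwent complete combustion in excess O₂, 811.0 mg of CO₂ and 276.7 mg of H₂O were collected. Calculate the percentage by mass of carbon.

mol C = 0.8110 g CO₂ ÷ 44.009 g/mol = 0.018428 mol
mol H = 2 × 0.2767 g H₂O ÷ 18.015 g/mol = 0.030719 mol
mass % C = 0.22134 g ÷ 0.2523 g × 100%

87.73%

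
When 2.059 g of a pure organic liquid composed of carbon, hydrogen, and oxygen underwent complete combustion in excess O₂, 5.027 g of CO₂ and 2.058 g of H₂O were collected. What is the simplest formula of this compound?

mol C = 5.027 g CO₂ ÷ 44.009 g/mol = 0.11423 mol
mol H = 2 × 2.058 g H₂O ÷ 18.015 g/mol = 0.22848 mol
mass O = 2.059 − (1.3720 + 0.23030) = 0.45672 g → mol O = 0.45672 ÷ 15.999 = 0.028547 mol
Divide by the smallest (0.028547 mol): C 4.001, H 8.004, O 1.000

C4H8O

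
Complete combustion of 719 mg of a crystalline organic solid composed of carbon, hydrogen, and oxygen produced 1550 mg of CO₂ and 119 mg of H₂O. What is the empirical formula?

C8H3O4

mol C = 1.55 g CO₂ ÷ 44.009 g/mol = 0.03522 mol
mol H = 2 × 0.119 g H₂O ÷ 18.015 g/mol = 0.01321 mol
mass O = 0.719 − (0.4230 + 0.01332) = 0.2827 g → mol O = 0.2827 ÷ 15.999 = 0.01767 mol
Divide by the smallest (0.01321 mol): C 2.666, H 1.000, O 1.337
Multiplying each by 3 gives whole numbers: C 8.00, H 3.00, O 4.01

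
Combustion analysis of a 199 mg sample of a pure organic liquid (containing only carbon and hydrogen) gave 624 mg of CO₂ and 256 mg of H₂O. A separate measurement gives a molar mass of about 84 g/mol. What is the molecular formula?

C6H12

mol C = 0.624 g CO₂ ÷ 44.009 g/mol = 0.01418 mol
mol H = 2 × 0.256 g H₂O ÷ 18.015 g/mol = 0.02842 mol
Divide by the smallest (0.01418 mol): C 1.000, H 2.004
Empirical formula: CH2
Empirical-formula mass = 14.03 g/mol; 84 ÷ 14.03 ≈ 6, so the molecular formula is C6H12.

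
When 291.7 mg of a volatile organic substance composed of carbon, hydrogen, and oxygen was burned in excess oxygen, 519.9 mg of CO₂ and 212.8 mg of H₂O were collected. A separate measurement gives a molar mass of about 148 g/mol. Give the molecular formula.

mol C = 0.5199 g CO₂ ÷ 44.009 g/mol = 0.011813 mol
mol H = 2 × 0.2128 g H₂O ÷ 18.015 g/mol = 0.023625 mol
mass O = 0.2917 − (0.14189 + 0.023814) = 0.12599 g → mol O = 0.12599 ÷ 15.999 = 0.0078751 mol
Divide by the smallest (0.0078751 mol): C 1.500, H 3.000, O 1.000
Multiplying each by 2 gives whole numbers: C 3.00, H 6.00, O 2.00
Empirical formula: C3H6O2
Empirical-formula mass = 74.08 g/mol; 148 ÷ 74.08 ≈ 2, so the molecular formula is C6H12O4.

C6H12O4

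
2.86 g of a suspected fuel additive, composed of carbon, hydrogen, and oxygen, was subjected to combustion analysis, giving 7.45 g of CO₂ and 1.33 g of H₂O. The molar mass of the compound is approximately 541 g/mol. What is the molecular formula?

mol C = 7.45 g CO₂ ÷ 44.009 g/mol = 0.1693 mol
mol H = 2 × 1.33 g H₂O ÷ 18.015 g/mol = 0.1477 mol
mass O = 2.86 − (2.033 + 0.1488) = 0.6779 g → mol O = 0.6779 ÷ 15.999 = 0.04237 mol
Divide by the smallest (0.04237 mol): C 3.995, H 3.485, O 1.000
Multiplying each by 2 gives whole numbers: C 7.99, H 6.97, O 2.00
Empirical formula: C8H7O2
Empirical-formula mass = 135.14 g/mol; 541 ÷ 135.14 ≈ 4, so the molecular formula is C32H28O8.

C32H28O8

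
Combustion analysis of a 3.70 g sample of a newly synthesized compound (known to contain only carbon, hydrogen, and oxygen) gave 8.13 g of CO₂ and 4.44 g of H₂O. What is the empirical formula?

mol C = 8.13 g CO₂ ÷ 44.009 g/mol = 0.1847 mol
mol H = 2 × 4.44 g H₂O ÷ 18.015 g/mol = 0.4929 mol
mass O = 3.70 − (2.219 + 0.4969) = 0.9843 g → mol O = 0.9843 ÷ 15.999 = 0.06152 mol
Divide by the smallest (0.06152 mol): C 3.003, H 8.012, O 1.000

C3H8O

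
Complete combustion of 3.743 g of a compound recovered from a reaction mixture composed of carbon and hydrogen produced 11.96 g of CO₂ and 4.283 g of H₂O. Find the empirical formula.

mol C = 11.96 g CO₂ ÷ 44.009 g/mol = 0.27176 mol
mol H = 2 × 4.283 g H₂O ÷ 18.015 g/mol = 0.47549 mol
Divide by the smallest (0.27176 mol): C 1.000, H 1.750
Multiplying each by 4 gives whole numbers: C 4.00, H 7.00

C4H7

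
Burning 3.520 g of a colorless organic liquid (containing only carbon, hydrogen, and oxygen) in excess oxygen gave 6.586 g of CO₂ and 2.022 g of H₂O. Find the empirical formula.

mol C = 6.586 g CO₂ ÷ 44.009 g/mol = 0.14965 mol
mol H = 2 × 2.022 g H₂O ÷ 18.015 g/mol = 0.22448 mol
mass O = 3.520 − (1.7975 + 0.22628) = 1.4963 g → mol O = 1.4963 ÷ 15.999 = 0.093522 mol
Divide by the smallest (0.093522 mol): C 1.600, H 2.400, O 1.000
Multiplying each by 5 gives whole numbers: C 8.00, H 12.00, O 5.00

C8H12O5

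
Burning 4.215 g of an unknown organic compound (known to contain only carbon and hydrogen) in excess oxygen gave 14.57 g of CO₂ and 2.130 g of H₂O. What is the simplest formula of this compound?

mol C = 14.57 g CO₂ ÷ 44.009 g/mol = 0.33107 mol
mol H = 2 × 2.130 g H₂O ÷ 18.015 g/mol = 0.23647 mol
Divide by the smallest (0.23647 mol): C 1.400, H 1.000
Multiplying each by 5 gives whole numbers: C 7.00, H 5.00

C7H5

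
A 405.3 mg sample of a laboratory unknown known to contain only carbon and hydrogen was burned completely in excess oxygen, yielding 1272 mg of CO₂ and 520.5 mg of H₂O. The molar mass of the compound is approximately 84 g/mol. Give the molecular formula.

C6H12

mol C = 1.272 g CO₂ ÷ 44.009 g/mol = 0.028903 mol
mol H = 2 × 0.5205 g H₂O ÷ 18.015 g/mol = 0.057785 mol
Divide by the smallest (0.028903 mol): C 1.000, H 1.999
Empirical formula: CH2
Empirical-formula mass = 14.03 g/mol; 84 ÷ 14.03 ≈ 6, so the molecular formula is C6H12.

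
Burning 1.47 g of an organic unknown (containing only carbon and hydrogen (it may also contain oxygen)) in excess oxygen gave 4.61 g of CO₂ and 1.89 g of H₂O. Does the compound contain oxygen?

no

mol C = 4.61 g CO₂ ÷ 44.009 g/mol = 0.1048 mol
mol H = 2 × 1.89 g H₂O ÷ 18.015 g/mol = 0.2098 mol
C and H together account for 1.470 g — essentially the entire 1.47 g sample — so the compound contains no oxygen.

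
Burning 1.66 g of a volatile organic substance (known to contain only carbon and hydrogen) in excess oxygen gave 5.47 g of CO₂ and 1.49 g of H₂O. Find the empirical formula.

C3H4

mol C = 5.47 g CO₂ ÷ 44.009 g/mol = 0.1243 mol
mol H = 2 × 1.49 g H₂O ÷ 18.015 g/mol = 0.1654 mol
Divide by the smallest (0.1243 mol): C 1.000, H 1.331
Multiplying each by 3 gives whole numbers: C 3.00, H 3.99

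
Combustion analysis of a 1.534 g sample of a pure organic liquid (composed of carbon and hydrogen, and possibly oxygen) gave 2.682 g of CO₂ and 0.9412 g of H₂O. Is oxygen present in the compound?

mol C = 2.682 g CO₂ ÷ 44.009 g/mol = 0.060942 mol
mol H = 2 × 0.9412 g H₂O ÷ 18.015 g/mol = 0.10449 mol
C and H account for only 0.83730 g of the 1.534 g sample; the remaining 0.69670 g must be oxygen.

yes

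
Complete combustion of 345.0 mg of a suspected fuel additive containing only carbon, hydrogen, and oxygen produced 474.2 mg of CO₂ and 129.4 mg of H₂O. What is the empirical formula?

mol C = 0.4742 g CO₂ ÷ 44.009 g/mol = 0.010775 mol
mol H = 2 × 0.1294 g H₂O ÷ 18.015 g/mol = 0.014366 mol
mass O = 0.3450 − (0.12942 + 0.014481) = 0.20110 g → mol O = 0.20110 ÷ 15.999 = 0.012570 mol
Divide by the smallest (0.010775 mol): C 1.000, H 1.333, O 1.167
Multiplying each by 6 gives whole numbers: C 6.00, H 8.00, O 7.00

C6H8O7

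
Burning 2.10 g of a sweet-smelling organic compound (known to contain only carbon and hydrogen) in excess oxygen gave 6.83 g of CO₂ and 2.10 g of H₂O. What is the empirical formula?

C2H3

mol C = 6.83 g CO₂ ÷ 44.009 g/mol = 0.1552 mol
mol H = 2 × 2.10 g H₂O ÷ 18.015 g/mol = 0.2331 mol
Divide by the smallest (0.1552 mol): C 1.000, H 1.502
Multiplying each by 2 gives whole numbers: C 2.00, H 3.00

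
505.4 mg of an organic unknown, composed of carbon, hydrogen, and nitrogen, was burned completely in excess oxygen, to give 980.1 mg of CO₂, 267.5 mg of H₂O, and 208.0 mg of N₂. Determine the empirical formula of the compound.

C3H4N2

mol C = 0.9801 g CO₂ ÷ 44.009 g/mol = 0.022270 mol
mol H = 2 × 0.2675 g H₂O ÷ 18.015 g/mol = 0.029697 mol
mol N = 2 × 0.2080 g N₂ ÷ 28.014 g/mol = 0.014850 mol
Divide by the smallest (0.014850 mol): C 1.500, H 2.000, N 1.000
Multiplying each by 2 gives whole numbers: C 3.00, H 4.00, N 2.00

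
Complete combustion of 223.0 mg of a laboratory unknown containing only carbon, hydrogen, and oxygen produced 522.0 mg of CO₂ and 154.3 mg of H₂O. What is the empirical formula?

C9H13O3

mol C = 0.5220 g CO₂ ÷ 44.009 g/mol = 0.011861 mol
mol H = 2 × 0.1543 g H₂O ÷ 18.015 g/mol = 0.017130 mol
mass O = 0.2230 − (0.14246 + 0.017267) = 0.063268 g → mol O = 0.063268 ÷ 15.999 = 0.0039545 mol
Divide by the smallest (0.0039545 mol): C 2.999, H 4.332, O 1.000
Multiplying each by 3 gives whole numbers: C 9.00, H 13.00, O 3.00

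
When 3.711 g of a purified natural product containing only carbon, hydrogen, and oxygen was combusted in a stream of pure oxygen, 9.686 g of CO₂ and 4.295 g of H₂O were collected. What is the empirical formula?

mol C = 9.686 g CO₂ ÷ 44.009 g/mol = 0.22009 mol
mol H = 2 × 4.295 g H₂O ÷ 18.015 g/mol = 0.47682 mol
mass O = 3.711 − (2.6435 + 0.48064) = 0.58684 g → mol O = 0.58684 ÷ 15.999 = 0.036680 mol
Divide by the smallest (0.036680 mol): C 6.000, H 13.000, O 1.000

C6H13O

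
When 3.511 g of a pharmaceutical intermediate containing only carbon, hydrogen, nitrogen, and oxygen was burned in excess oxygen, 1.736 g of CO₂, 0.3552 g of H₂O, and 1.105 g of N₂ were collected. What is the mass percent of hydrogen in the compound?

1.13%

mol C = 1.736 g CO₂ ÷ 44.009 g/mol = 0.039446 mol
mol H = 2 × 0.3552 g H₂O ÷ 18.015 g/mol = 0.039434 mol
mol N = 2 × 1.105 g N₂ ÷ 28.014 g/mol = 0.078889 mol
mass O = 3.511 − (0.47379 + 0.039749 + 1.1050) = 1.8925 g → mol O = 1.8925 ÷ 15.999 = 0.11829 mol
mass % H = 0.039749 g ÷ 3.511 g × 100%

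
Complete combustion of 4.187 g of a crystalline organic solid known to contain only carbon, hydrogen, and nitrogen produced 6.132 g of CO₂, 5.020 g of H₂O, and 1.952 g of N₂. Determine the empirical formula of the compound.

CH4N

mol C = 6.132 g CO₂ ÷ 44.009 g/mol = 0.13934 mol
mol H = 2 × 5.020 g H₂O ÷ 18.015 g/mol = 0.55731 mol
mol N = 2 × 1.952 g N₂ ÷ 28.014 g/mol = 0.13936 mol
Divide by the smallest (0.13934 mol): C 1.000, H 4.000, N 1.000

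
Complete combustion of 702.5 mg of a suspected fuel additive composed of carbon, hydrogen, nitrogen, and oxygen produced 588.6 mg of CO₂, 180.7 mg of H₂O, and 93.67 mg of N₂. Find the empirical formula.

C2H3NO4

mol C = 0.5886 g CO₂ ÷ 44.009 g/mol = 0.013375 mol
mol H = 2 × 0.1807 g H₂O ÷ 18.015 g/mol = 0.020061 mol
mol N = 2 × 0.09367 g N₂ ÷ 28.014 g/mol = 0.0066874 mol
mass O = 0.7025 − (0.16064 + 0.020222 + 0.093670) = 0.42797 g → mol O = 0.42797 ÷ 15.999 = 0.026750 mol
Divide by the smallest (0.0066874 mol): C 2.000, H 3.000, N 1.000, O 4.000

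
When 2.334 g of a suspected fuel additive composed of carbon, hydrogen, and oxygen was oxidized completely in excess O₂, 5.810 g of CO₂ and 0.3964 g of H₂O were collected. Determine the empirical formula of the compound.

C3HO

mol C = 5.810 g CO₂ ÷ 44.009 g/mol = 0.13202 mol
mol H = 2 × 0.3964 g H₂O ÷ 18.015 g/mol = 0.044008 mol
mass O = 2.334 − (1.5857 + 0.044360) = 0.70397 g → mol O = 0.70397 ÷ 15.999 = 0.044001 mol
Divide by the smallest (0.044001 mol): C 3.000, H 1.000, O 1.000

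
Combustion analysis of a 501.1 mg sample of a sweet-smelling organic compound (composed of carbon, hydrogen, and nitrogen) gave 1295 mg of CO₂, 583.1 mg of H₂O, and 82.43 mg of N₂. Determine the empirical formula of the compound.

mol C = 1.295 g CO₂ ÷ 44.009 g/mol = 0.029426 mol
mol H = 2 × 0.5831 g H₂O ÷ 18.015 g/mol = 0.064735 mol
mol N = 2 × 0.08243 g N₂ ÷ 28.014 g/mol = 0.0058849 mol
Divide by the smallest (0.0058849 mol): C 5.000, H 11.000, N 1.000

C5H11N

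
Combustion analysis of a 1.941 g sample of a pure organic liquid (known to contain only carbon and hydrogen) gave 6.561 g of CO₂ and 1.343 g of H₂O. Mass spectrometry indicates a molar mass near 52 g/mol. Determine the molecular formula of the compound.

mol C = 6.561 g CO₂ ÷ 44.009 g/mol = 0.14908 mol
mol H = 2 × 1.343 g H₂O ÷ 18.015 g/mol = 0.14910 mol
Divide by the smallest (0.14908 mol): C 1.000, H 1.000
Empirical formula: CH
Empirical-formula mass = 13.02 g/mol; 52 ÷ 13.02 ≈ 4, so the molecular formula is C4H4.

C4H4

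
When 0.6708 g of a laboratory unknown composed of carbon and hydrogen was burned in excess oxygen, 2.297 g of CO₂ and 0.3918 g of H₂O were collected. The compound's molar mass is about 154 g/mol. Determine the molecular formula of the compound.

mol C = 2.297 g CO₂ ÷ 44.009 g/mol = 0.052194 mol
mol H = 2 × 0.3918 g H₂O ÷ 18.015 g/mol = 0.043497 mol
Divide by the smallest (0.043497 mol): C 1.200, H 1.000
Multiplying each by 5 gives whole numbers: C 6.00, H 5.00
Empirical formula: C6H5
Empirical-formula mass = 77.11 g/mol; 154 ÷ 77.11 ≈ 2, so the molecular formula is C12H10.

C12H10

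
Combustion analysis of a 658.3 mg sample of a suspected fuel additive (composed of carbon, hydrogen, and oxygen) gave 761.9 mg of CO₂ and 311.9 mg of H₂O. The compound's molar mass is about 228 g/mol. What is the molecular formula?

mol C = 0.7619 g CO₂ ÷ 44.009 g/mol = 0.017312 mol
mol H = 2 × 0.3119 g H₂O ÷ 18.015 g/mol = 0.034627 mol
mass O = 0.6583 − (0.20794 + 0.034904) = 0.41546 g → mol O = 0.41546 ÷ 15.999 = 0.025968 mol
Divide by the smallest (0.017312 mol): C 1.000, H 2.000, O 1.500
Multiplying each by 2 gives whole numbers: C 2.00, H 4.00, O 3.00
Empirical formula: C2H4O3
Empirical-formula mass = 76.05 g/mol; 228 ÷ 76.05 ≈ 3, so the molecular formula is C6H12O9.

C6H12O9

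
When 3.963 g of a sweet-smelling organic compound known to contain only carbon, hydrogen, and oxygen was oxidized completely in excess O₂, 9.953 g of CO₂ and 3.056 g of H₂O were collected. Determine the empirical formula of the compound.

C4H6O

mol C = 9.953 g CO₂ ÷ 44.009 g/mol = 0.22616 mol
mol H = 2 × 3.056 g H₂O ÷ 18.015 g/mol = 0.33927 mol
mass O = 3.963 − (2.7164 + 0.34199) = 0.90463 g → mol O = 0.90463 ÷ 15.999 = 0.056543 mol
Divide by the smallest (0.056543 mol): C 4.000, H 6.000, O 1.000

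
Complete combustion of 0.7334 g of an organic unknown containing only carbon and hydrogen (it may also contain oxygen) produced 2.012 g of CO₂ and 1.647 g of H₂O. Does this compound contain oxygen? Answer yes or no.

no

mol C = 2.012 g CO₂ ÷ 44.009 g/mol = 0.045718 mol
mol H = 2 × 1.647 g H₂O ÷ 18.015 g/mol = 0.18285 mol
C and H together account for 0.73343 g — essentially the entire 0.7334 g sample — so the compound contains no oxygen.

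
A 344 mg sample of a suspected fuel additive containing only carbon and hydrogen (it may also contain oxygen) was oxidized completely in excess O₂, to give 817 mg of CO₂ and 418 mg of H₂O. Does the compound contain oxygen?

yes

mol C = 0.817 g CO₂ ÷ 44.009 g/mol = 0.01856 mol
mol H = 2 × 0.418 g H₂O ÷ 18.015 g/mol = 0.04641 mol
C and H account for only 0.2698 g of the 0.344 g sample; the remaining 0.07425 g must be oxygen.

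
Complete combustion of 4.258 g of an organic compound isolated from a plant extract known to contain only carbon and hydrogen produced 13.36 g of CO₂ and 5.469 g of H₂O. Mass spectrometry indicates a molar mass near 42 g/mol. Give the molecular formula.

mol C = 13.36 g CO₂ ÷ 44.009 g/mol = 0.30357 mol
mol H = 2 × 5.469 g H₂O ÷ 18.015 g/mol = 0.60716 mol
Divide by the smallest (0.30357 mol): C 1.000, H 2.000
Empirical formula: CH2
Empirical-formula mass = 14.03 g/mol; 42 ÷ 14.03 ≈ 3, so the molecular formula is C3H6.

C3H6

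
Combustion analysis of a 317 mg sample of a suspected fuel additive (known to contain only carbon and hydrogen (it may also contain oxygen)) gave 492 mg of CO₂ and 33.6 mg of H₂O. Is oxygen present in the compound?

yes

mol C = 0.492 g CO₂ ÷ 44.009 g/mol = 0.01118 mol
mol H = 2 × 0.0336 g H₂O ÷ 18.015 g/mol = 0.003730 mol
C and H account for only 0.1380 g of the 0.317 g sample; the remaining 0.1790 g must be oxygen.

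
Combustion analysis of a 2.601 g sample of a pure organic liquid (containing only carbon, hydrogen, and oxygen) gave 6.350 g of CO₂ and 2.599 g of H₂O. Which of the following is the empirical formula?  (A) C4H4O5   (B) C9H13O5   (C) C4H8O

(C) C4H8O

mol C = 6.350 g CO₂ ÷ 44.009 g/mol = 0.14429 mol
mol H = 2 × 2.599 g H₂O ÷ 18.015 g/mol = 0.28854 mol
mass O = 2.601 − (1.7331 + 0.29085) = 0.57710 g → mol O = 0.57710 ÷ 15.999 = 0.036071 mol
Divide by the smallest (0.036071 mol): C 4.000, H 7.999, O 1.000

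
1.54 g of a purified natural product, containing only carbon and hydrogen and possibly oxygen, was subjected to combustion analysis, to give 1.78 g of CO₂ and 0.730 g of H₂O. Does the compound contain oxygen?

yes

mol C = 1.78 g CO₂ ÷ 44.009 g/mol = 0.04045 mol
mol H = 2 × 0.730 g H₂O ÷ 18.015 g/mol = 0.08104 mol
C and H account for only 0.5675 g of the 1.54 g sample; the remaining 0.9725 g must be oxygen.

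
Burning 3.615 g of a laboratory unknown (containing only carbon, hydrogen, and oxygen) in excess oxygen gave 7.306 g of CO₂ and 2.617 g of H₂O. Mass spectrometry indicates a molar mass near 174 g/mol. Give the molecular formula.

mol C = 7.306 g CO₂ ÷ 44.009 g/mol = 0.16601 mol
mol H = 2 × 2.617 g H₂O ÷ 18.015 g/mol = 0.29054 mol
mass O = 3.615 − (1.9940 + 0.29286) = 1.3282 g → mol O = 1.3282 ÷ 15.999 = 0.083016 mol
Divide by the smallest (0.083016 mol): C 2.000, H 3.500, O 1.000
Multiplying each by 2 gives whole numbers: C 4.00, H 7.00, O 2.00
Empirical formula: C4H7O2
Empirical-formula mass = 87.10 g/mol; 174 ÷ 87.10 ≈ 2, so the molecular formula is C8H14O4.

C8H14O4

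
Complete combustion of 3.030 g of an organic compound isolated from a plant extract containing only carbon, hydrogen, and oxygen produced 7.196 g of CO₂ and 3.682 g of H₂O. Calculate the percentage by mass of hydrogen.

mol C = 7.196 g CO₂ ÷ 44.009 g/mol = 0.16351 mol
mol H = 2 × 3.682 g H₂O ÷ 18.015 g/mol = 0.40877 mol
mass O = 3.030 − (1.9639 + 0.41204) = 0.65402 g → mol O = 0.65402 ÷ 15.999 = 0.040879 mol
mass % H = 0.41204 g ÷ 3.030 g × 100%

13.60%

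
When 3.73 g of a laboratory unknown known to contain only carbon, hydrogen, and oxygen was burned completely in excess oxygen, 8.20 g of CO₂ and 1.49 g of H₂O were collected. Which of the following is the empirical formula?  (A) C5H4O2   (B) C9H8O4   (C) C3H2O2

(B) C9H8O4

mol C = 8.20 g CO₂ ÷ 44.009 g/mol = 0.1863 mol
mol H = 2 × 1.49 g H₂O ÷ 18.015 g/mol = 0.1654 mol
mass O = 3.73 − (2.238 + 0.1667) = 1.325 g → mol O = 1.325 ÷ 15.999 = 0.08284 mol
Divide by the smallest (0.08284 mol): C 2.249, H 1.997, O 1.000
Multiplying each by 4 gives whole numbers: C 9.00, H 7.99, O 4.00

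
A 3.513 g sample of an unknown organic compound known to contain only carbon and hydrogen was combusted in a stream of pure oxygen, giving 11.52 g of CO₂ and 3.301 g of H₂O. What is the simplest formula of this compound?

mol C = 11.52 g CO₂ ÷ 44.009 g/mol = 0.26176 mol
mol H = 2 × 3.301 g H₂O ÷ 18.015 g/mol = 0.36647 mol
Divide by the smallest (0.26176 mol): C 1.000, H 1.400
Multiplying each by 5 gives whole numbers: C 5.00, H 7.00

C5H7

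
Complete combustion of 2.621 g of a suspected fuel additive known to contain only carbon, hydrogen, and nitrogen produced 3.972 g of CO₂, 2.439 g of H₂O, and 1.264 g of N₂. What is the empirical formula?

mol C = 3.972 g CO₂ ÷ 44.009 g/mol = 0.090254 mol
mol H = 2 × 2.439 g H₂O ÷ 18.015 g/mol = 0.27077 mol
mol N = 2 × 1.264 g N₂ ÷ 28.014 g/mol = 0.090241 mol
Divide by the smallest (0.090241 mol): C 1.000, H 3.001, N 1.000

CH3N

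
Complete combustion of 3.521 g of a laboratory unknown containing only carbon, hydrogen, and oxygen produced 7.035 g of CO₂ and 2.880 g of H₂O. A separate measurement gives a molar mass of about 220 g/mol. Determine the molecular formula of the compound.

mol C = 7.035 g CO₂ ÷ 44.009 g/mol = 0.15985 mol
mol H = 2 × 2.880 g H₂O ÷ 18.015 g/mol = 0.31973 mol
mass O = 3.521 − (1.9200 + 0.32229) = 1.2787 g → mol O = 1.2787 ÷ 15.999 = 0.079924 mol
Divide by the smallest (0.079924 mol): C 2.000, H 4.000, O 1.000
Empirical formula: C2H4O
Empirical-formula mass = 44.05 g/mol; 220 ÷ 44.05 ≈ 5, so the molecular formula is C10H20O5.

C10H20O5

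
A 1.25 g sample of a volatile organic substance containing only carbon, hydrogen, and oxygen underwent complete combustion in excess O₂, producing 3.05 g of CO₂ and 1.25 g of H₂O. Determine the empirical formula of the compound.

C4H8O

mol C = 3.05 g CO₂ ÷ 44.009 g/mol = 0.06930 mol
mol H = 2 × 1.25 g H₂O ÷ 18.015 g/mol = 0.1388 mol
mass O = 1.25 − (0.8324 + 0.1399) = 0.2777 g → mol O = 0.2777 ÷ 15.999 = 0.01736 mol
Divide by the smallest (0.01736 mol): C 3.993, H 7.995, O 1.000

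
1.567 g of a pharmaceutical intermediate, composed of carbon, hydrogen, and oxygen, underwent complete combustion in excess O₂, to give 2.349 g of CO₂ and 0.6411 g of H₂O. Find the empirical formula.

C3H4O3

mol C = 2.349 g CO₂ ÷ 44.009 g/mol = 0.053375 mol
mol H = 2 × 0.6411 g H₂O ÷ 18.015 g/mol = 0.071174 mol
mass O = 1.567 − (0.64109 + 0.071743) = 0.85416 g → mol O = 0.85416 ÷ 15.999 = 0.053389 mol
Divide by the smallest (0.053375 mol): C 1.000, H 1.333, O 1.000
Multiplying each by 3 gives whole numbers: C 3.00, H 4.00, O 3.00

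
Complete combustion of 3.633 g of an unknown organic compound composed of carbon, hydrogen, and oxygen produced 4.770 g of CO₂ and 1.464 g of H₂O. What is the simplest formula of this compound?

mol C = 4.770 g CO₂ ÷ 44.009 g/mol = 0.10839 mol
mol H = 2 × 1.464 g H₂O ÷ 18.015 g/mol = 0.16253 mol
mass O = 3.633 − (1.3018 + 0.16383) = 2.1673 g → mol O = 2.1673 ÷ 15.999 = 0.13547 mol
Divide by the smallest (0.10839 mol): C 1.000, H 1.500, O 1.250
Multiplying each by 4 gives whole numbers: C 4.00, H 6.00, O 5.00

C4H6O5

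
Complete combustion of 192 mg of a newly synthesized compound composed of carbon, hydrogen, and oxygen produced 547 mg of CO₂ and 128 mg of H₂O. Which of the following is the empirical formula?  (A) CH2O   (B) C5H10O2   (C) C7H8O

mol C = 0.547 g CO₂ ÷ 44.009 g/mol = 0.01243 mol
mol H = 2 × 0.128 g H₂O ÷ 18.015 g/mol = 0.01421 mol
mass O = 0.192 − (0.1493 + 0.01432) = 0.02839 g → mol O = 0.02839 ÷ 15.999 = 0.001774 mol
Divide by the smallest (0.001774 mol): C 7.005, H 8.009, O 1.000

(C) C7H8O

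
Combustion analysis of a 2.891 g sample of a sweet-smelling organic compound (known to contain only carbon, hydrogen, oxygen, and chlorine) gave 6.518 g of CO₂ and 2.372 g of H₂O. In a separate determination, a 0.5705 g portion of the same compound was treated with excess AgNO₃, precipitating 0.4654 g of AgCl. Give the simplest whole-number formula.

C9H16ClO

mol C = 6.518 g CO₂ ÷ 44.009 g/mol = 0.14811 mol
mol H = 2 × 2.372 g H₂O ÷ 18.015 g/mol = 0.26334 mol
From the AgCl data: mol Cl per gram of compound = (0.4654 ÷ 143.318) ÷ 0.5705 = 0.0056921 mol/g, so in the 2.891 g combustion sample mol Cl = 0.016456 mol
mass O = 2.891 − (1.7789 + 0.26544 + 0.58336) = 0.26330 g → mol O = 0.26330 ÷ 15.999 = 0.016457 mol
Divide by the smallest (0.016456 mol): C 9.000, H 16.003, Cl 1.000, O 1.000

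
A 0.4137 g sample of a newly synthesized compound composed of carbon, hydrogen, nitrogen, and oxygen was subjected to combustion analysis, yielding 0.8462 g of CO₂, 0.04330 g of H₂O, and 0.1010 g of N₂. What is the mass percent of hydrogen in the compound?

mol C = 0.8462 g CO₂ ÷ 44.009 g/mol = 0.019228 mol
mol H = 2 × 0.04330 g H₂O ÷ 18.015 g/mol = 0.0048071 mol
mol N = 2 × 0.1010 g N₂ ÷ 28.014 g/mol = 0.0072107 mol
mass O = 0.4137 − (0.23095 + 0.0048456 + 0.10100) = 0.076908 g → mol O = 0.076908 ÷ 15.999 = 0.0048071 mol
mass % H = 0.0048456 g ÷ 0.4137 g × 100%

1.17%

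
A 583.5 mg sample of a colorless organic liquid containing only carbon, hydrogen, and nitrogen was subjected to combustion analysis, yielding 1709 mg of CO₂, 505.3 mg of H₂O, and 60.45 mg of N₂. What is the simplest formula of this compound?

mol C = 1.709 g CO₂ ÷ 44.009 g/mol = 0.038833 mol
mol H = 2 × 0.5053 g H₂O ÷ 18.015 g/mol = 0.056098 mol
mol N = 2 × 0.06045 g N₂ ÷ 28.014 g/mol = 0.0043157 mol
Divide by the smallest (0.0043157 mol): C 8.998, H 12.999, N 1.000

C9H13N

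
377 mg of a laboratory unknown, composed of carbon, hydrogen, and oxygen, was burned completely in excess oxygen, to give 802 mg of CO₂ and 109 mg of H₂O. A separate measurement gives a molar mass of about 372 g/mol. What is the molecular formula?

mol C = 0.802 g CO₂ ÷ 44.009 g/mol = 0.01822 mol
mol H = 2 × 0.109 g H₂O ÷ 18.015 g/mol = 0.01210 mol
mass O = 0.377 − (0.2189 + 0.01220) = 0.1459 g → mol O = 0.1459 ÷ 15.999 = 0.009121 mol
Divide by the smallest (0.009121 mol): C 1.998, H 1.327, O 1.000
Multiplying each by 3 gives whole numbers: C 5.99, H 3.98, O 3.00
Empirical formula: C6H4O3
Empirical-formula mass = 124.09 g/mol; 372 ÷ 124.09 ≈ 3, so the molecular formula is C18H12O9.

C18H12O9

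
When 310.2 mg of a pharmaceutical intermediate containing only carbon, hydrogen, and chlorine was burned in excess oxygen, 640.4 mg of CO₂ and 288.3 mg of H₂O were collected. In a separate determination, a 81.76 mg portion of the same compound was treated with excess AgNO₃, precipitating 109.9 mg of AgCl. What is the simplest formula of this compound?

mol C = 0.6404 g CO₂ ÷ 44.009 g/mol = 0.014552 mol
mol H = 2 × 0.2883 g H₂O ÷ 18.015 g/mol = 0.032007 mol
From the AgCl data: mol Cl per gram of compound = (0.1099 ÷ 143.318) ÷ 0.08176 = 0.0093790 mol/g, so in the 0.3102 g combustion sample mol Cl = 0.0029094 mol
Divide by the smallest (0.0029094 mol): C 5.002, H 11.001, Cl 1.000

C5H11Cl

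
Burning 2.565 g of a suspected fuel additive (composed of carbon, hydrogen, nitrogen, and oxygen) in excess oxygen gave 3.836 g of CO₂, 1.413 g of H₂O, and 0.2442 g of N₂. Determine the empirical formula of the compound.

C5H9NO4

mol C = 3.836 g CO₂ ÷ 44.009 g/mol = 0.087164 mol
mol H = 2 × 1.413 g H₂O ÷ 18.015 g/mol = 0.15687 mol
mol N = 2 × 0.2442 g N₂ ÷ 28.014 g/mol = 0.017434 mol
mass O = 2.565 − (1.0469 + 0.15812 + 0.24420) = 1.1157 g → mol O = 1.1157 ÷ 15.999 = 0.069739 mol
Divide by the smallest (0.017434 mol): C 5.000, H 8.998, N 1.000, O 4.000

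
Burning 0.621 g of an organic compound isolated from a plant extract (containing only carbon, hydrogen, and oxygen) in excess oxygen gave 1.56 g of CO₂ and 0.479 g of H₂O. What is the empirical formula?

mol C = 1.56 g CO₂ ÷ 44.009 g/mol = 0.03545 mol
mol H = 2 × 0.479 g H₂O ÷ 18.015 g/mol = 0.05318 mol
mass O = 0.621 − (0.4258 + 0.05360) = 0.1416 g → mol O = 0.1416 ÷ 15.999 = 0.008853 mol
Divide by the smallest (0.008853 mol): C 4.004, H 6.007, O 1.000

C4H6O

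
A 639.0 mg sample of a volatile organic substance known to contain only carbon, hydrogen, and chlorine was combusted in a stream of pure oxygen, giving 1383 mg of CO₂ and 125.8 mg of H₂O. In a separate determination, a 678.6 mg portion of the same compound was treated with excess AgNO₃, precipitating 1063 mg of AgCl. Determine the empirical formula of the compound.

C9H4Cl2

mol C = 1.383 g CO₂ ÷ 44.009 g/mol = 0.031425 mol
mol H = 2 × 0.1258 g H₂O ÷ 18.015 g/mol = 0.013966 mol
From the AgCl data: mol Cl per gram of compound = (1.063 ÷ 143.318) ÷ 0.6786 = 0.010930 mol/g, so in the 0.6390 g combustion sample mol Cl = 0.0069842 mol
Divide by the smallest (0.0069842 mol): C 4.499, H 2.000, Cl 1.000
Multiplying each by 2 gives whole numbers: C 9.00, H 4.00, Cl 2.00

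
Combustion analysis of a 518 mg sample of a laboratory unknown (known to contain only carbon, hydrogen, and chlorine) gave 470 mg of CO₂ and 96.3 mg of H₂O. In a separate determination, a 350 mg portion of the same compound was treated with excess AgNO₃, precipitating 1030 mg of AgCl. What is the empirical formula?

mol C = 0.470 g CO₂ ÷ 44.009 g/mol = 0.01068 mol
mol H = 2 × 0.0963 g H₂O ÷ 18.015 g/mol = 0.01069 mol
From the AgCl data: mol Cl per gram of compound = (1.03 ÷ 143.318) ÷ 0.350 = 0.02053 mol/g, so in the 0.518 g combustion sample mol Cl = 0.01064 mol
Divide by the smallest (0.01064 mol): C 1.004, H 1.005, Cl 1.000

CHCl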